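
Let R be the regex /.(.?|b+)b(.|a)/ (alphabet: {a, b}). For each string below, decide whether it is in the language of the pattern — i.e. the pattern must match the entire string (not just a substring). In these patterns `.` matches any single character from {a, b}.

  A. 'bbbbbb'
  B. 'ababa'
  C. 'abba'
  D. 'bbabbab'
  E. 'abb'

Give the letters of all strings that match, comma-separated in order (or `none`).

A, C, E

A → match
B → no match
C → match
D → no match
E → match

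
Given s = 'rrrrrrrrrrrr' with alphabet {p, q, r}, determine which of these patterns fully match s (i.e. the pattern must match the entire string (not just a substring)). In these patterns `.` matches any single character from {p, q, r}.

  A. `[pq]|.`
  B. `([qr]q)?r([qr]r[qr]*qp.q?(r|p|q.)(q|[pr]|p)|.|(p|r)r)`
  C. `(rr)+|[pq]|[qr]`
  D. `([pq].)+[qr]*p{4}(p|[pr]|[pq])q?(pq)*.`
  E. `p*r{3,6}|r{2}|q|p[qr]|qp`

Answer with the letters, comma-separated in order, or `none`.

A → no match
B → no match
C → match
D → no match
E → no match

C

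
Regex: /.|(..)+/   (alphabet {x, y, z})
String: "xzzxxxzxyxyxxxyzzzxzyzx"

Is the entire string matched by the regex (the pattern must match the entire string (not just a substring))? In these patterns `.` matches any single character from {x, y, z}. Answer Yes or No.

No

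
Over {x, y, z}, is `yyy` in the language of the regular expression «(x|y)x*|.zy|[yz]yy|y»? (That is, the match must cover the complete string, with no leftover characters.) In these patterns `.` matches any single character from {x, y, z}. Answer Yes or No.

Yes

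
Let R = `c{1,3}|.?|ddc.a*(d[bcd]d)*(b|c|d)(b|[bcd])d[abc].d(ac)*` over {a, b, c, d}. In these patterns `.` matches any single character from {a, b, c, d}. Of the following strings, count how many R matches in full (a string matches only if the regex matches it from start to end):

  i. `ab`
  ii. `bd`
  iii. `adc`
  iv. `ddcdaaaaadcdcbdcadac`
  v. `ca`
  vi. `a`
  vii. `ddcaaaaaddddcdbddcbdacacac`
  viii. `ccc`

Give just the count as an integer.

4

i → no match
ii → no match
iii → no match
iv → match
v → no match
vi → match
vii → match
viii → match
Total matched: 4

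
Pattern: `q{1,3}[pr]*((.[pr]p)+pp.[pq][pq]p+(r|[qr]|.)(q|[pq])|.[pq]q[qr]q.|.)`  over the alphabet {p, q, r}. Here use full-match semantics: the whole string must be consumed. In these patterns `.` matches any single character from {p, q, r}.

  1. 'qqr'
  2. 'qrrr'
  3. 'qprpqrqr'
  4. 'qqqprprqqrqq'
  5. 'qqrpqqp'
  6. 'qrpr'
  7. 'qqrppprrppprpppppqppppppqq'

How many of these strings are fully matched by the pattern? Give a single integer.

1 → match
2 → match
3 → match
4 → match
5 → no match
6 → match
7 → match
Total matched: 6

6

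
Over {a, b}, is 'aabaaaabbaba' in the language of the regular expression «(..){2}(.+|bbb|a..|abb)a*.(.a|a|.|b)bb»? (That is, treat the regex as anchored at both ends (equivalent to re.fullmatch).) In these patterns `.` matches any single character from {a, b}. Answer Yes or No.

Every match must end with 'bb', but 'aabaaaabbaba' does not.

No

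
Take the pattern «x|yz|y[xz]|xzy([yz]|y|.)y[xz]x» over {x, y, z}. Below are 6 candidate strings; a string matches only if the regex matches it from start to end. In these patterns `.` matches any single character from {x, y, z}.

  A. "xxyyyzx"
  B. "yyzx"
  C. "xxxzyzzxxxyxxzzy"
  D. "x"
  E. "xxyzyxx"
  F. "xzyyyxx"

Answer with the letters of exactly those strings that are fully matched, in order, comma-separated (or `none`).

A → no match
B → no match
C → no match
D → match
E → no match
F → match

D, F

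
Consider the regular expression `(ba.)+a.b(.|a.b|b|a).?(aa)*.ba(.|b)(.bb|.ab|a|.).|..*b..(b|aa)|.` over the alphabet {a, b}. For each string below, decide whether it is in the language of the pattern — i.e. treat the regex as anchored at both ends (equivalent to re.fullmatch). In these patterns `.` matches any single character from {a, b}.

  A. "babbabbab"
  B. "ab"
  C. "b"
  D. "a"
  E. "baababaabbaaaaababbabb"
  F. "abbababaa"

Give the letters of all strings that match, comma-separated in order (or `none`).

A, C, D, E, F

A. "babbabbab" → match
B. "ab" → no match
C. "b" → match
D. "a" → match
E → match
F. "abbababaa" → match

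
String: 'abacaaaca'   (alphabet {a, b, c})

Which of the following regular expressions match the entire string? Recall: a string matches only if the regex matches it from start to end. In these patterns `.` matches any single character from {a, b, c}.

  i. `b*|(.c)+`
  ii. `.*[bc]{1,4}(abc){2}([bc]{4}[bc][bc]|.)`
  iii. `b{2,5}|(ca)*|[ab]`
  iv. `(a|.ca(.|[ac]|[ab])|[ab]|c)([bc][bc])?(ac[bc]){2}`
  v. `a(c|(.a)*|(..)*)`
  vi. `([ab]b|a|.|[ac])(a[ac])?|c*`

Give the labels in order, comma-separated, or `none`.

i → no match
ii → no match
iii → no match
iv → no match
v → match
vi → no match

v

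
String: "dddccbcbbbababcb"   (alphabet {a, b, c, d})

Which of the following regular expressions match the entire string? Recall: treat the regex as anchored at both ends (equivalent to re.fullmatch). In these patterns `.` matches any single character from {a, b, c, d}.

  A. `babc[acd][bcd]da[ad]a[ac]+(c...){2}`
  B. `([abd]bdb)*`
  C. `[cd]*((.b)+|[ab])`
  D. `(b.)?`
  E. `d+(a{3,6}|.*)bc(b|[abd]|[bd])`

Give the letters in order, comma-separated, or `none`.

C, E

A → no match — must start with "babc"
B → no match
C → match
D → no match
E → match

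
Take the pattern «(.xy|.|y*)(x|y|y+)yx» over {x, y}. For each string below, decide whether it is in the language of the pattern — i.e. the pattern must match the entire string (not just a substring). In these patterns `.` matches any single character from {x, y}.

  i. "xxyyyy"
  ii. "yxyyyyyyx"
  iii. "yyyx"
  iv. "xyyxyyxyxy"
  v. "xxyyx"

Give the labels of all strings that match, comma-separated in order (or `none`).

i → no match — must end with "yx"
ii → match
iii → match
iv → no match — must end with "yx"
v → no match

ii, iii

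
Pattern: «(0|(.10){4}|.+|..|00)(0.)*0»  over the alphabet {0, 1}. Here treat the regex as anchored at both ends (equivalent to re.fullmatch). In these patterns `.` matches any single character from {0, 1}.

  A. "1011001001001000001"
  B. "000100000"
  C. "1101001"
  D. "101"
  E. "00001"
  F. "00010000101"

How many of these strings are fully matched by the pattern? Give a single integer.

1

A → no match — must end with "0"
B → match
C → no match — must end with "0"
D → no match — must end with "0"
E → no match — must end with "0"
F → no match — must end with "0"
Total matched: 1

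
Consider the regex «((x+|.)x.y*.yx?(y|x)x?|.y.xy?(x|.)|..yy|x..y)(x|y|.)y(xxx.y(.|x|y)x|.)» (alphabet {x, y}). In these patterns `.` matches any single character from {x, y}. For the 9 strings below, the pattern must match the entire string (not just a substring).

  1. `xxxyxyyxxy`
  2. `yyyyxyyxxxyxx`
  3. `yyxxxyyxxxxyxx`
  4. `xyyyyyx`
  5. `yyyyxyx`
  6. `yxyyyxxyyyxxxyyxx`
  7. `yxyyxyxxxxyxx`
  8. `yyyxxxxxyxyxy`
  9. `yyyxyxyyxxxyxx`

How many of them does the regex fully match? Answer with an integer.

4

1 → no match
2 → no match
3 → match
4 → match
5 → match
6 → no match
7 → match
8 → no match
9 → no match
Total matched: 4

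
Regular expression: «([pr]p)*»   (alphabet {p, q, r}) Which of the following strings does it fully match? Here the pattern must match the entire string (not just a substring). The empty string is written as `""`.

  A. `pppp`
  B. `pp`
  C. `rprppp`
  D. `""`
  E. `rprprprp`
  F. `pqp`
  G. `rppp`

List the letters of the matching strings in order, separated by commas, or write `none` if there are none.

A, B, C, D, E, G

A. `pppp` → match
B. `pp` → match
C. `rprppp` → match
D. `""` → match
E. `rprprprp` → match
F. `pqp` → no match
G. `rppp` → match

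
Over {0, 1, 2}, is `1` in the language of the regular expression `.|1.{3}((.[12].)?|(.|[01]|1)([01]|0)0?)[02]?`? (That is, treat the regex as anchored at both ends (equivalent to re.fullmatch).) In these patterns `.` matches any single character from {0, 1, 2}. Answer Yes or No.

Yes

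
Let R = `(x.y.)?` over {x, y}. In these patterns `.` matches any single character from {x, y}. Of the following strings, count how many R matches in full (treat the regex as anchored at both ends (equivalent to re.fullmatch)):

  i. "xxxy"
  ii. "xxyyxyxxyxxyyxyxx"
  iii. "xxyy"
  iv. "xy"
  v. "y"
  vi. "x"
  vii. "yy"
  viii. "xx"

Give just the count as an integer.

1

i → no match
ii → no match
iii → match
iv → no match
v → no match
vi → no match
vii → no match
viii → no match
Total matched: 1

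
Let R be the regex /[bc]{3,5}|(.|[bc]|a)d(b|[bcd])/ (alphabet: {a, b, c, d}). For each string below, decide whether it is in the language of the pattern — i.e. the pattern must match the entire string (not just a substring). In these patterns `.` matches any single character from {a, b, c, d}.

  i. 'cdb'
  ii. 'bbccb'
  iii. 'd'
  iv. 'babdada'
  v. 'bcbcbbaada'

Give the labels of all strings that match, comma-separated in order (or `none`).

i, ii

i. 'cdb' → match
ii. 'bbccb' → match
iii. 'd' → no match
iv. 'babdada' → no match
v. 'bcbcbbaada' → no match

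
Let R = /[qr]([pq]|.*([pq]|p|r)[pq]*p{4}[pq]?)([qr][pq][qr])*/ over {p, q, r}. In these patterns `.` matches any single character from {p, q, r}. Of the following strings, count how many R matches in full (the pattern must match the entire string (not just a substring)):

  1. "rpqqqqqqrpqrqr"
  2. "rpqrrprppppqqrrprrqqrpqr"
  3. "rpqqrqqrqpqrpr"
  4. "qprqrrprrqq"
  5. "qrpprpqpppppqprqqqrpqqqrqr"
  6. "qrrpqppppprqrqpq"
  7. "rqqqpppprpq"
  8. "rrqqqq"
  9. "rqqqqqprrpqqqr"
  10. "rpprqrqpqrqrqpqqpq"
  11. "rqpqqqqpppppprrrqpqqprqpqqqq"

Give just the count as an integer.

1 → match
2 → no match
3 → match
4. "qprqrrprrqq" → match
5 → no match
6 → match
7. "rqqqpppprpq" → match
8. "rrqqqq" → no match
9 → match
10 → no match
11 → no match
Total matched: 6

6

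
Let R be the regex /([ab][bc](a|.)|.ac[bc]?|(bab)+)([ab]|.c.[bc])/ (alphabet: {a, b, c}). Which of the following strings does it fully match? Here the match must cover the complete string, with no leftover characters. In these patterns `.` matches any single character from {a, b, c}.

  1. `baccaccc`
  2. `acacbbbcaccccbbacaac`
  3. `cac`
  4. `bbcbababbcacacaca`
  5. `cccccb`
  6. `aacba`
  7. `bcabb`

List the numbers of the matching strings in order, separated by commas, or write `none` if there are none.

1, 6

1 → match
2 → no match
3 → no match
4 → no match
5 → no match
6 → match
7 → no match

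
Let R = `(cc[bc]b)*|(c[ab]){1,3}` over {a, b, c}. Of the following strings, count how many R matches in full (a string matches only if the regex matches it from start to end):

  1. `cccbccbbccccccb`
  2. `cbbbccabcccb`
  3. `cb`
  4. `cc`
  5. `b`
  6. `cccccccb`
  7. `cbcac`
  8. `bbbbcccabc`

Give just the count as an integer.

1

1 → no match
2. `cbbbccabcccb` → no match
3. `cb` → match
4. `cc` → no match
5. `b` → no match
6. `cccccccb` → no match
7. `cbcac` → no match
8. `bbbbcccabc` → no match
Total matched: 1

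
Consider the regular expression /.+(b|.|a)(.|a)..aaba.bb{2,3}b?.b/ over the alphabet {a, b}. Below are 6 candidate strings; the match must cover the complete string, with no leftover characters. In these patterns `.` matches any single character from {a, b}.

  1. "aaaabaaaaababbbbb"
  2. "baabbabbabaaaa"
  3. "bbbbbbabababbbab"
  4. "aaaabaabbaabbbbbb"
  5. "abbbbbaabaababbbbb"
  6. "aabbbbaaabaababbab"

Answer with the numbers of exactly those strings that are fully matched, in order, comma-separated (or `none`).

none

1 → no match
2 → no match — must end with "b"
3 → no match
4 → no match
5 → no match
6 → no match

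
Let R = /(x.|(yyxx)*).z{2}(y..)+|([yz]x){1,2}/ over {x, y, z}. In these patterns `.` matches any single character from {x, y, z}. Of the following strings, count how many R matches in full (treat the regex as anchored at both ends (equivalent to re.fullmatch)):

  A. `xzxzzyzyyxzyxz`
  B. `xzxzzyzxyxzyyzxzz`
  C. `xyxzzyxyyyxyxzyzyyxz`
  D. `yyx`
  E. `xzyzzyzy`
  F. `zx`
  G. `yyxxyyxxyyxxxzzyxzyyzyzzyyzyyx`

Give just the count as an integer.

A → match
B → no match
C → match
D → no match
E → match
F → match
G → match
Total matched: 5

5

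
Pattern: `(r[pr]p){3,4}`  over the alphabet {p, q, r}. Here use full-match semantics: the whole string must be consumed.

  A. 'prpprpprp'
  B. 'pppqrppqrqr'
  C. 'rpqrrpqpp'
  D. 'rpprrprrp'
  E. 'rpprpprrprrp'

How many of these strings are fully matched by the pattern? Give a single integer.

A. 'prpprpprp' → no match — must start with 'r'
B. 'pppqrppqrqr' → no match — must start with 'r'
C. 'rpqrrpqpp' → no match
D. 'rpprrprrp' → match
E. 'rpprpprrprrp' → match
Total matched: 2

2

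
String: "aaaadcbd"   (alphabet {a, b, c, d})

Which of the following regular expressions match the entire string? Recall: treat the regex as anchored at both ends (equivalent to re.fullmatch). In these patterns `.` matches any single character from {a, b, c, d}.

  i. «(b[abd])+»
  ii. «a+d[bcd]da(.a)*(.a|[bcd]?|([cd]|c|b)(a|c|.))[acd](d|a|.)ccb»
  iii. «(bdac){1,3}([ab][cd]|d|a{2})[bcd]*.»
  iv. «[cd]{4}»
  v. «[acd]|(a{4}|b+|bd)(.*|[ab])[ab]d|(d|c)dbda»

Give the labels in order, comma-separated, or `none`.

v

i → no match — must start with "b"
ii → no match — must end with "ccb"
iii → no match — must start with "bdac"
iv → no match
v → match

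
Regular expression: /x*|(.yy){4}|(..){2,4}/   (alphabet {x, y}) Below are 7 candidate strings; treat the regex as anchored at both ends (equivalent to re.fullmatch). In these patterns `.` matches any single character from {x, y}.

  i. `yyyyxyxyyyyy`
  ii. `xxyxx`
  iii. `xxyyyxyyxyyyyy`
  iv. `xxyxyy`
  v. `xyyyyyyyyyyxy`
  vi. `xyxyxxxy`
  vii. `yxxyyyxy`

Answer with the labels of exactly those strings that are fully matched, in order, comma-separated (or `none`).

iv, vi, vii

i → no match
ii → no match
iii → no match
iv → match
v → no match
vi → match
vii → match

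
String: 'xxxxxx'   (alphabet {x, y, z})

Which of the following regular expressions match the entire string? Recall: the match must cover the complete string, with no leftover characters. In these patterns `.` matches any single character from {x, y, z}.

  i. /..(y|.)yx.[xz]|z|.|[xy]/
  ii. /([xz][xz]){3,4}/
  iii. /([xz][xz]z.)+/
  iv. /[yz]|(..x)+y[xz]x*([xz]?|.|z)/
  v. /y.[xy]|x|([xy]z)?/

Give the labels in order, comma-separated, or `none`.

i → no match
ii → match
iii → no match
iv → no match
v → no match

ii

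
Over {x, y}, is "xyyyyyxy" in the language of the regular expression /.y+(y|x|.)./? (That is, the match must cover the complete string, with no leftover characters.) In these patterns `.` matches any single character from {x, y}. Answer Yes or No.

Yes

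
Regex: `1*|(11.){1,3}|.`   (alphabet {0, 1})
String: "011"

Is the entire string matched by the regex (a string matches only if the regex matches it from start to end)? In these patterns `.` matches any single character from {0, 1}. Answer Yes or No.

No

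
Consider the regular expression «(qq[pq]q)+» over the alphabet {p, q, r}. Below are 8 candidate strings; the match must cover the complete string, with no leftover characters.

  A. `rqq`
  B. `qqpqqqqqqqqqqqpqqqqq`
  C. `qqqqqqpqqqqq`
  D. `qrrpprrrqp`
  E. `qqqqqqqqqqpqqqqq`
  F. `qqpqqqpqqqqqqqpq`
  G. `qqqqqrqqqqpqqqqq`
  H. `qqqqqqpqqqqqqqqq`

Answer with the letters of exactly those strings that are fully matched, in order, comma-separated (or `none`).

B, C, E, F, H

A → no match — must start with `qq`
B → match
C → match
D → no match — must start with `qq`
E → match
F → match
G → no match
H → match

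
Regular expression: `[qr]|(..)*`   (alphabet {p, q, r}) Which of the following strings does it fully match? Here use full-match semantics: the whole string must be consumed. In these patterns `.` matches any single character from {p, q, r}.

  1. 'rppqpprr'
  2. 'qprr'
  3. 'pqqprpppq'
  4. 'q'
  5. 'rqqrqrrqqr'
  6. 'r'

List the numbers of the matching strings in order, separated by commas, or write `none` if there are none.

1 → match
2 → match
3 → no match
4 → match
5 → match
6 → match

1, 2, 4, 5, 6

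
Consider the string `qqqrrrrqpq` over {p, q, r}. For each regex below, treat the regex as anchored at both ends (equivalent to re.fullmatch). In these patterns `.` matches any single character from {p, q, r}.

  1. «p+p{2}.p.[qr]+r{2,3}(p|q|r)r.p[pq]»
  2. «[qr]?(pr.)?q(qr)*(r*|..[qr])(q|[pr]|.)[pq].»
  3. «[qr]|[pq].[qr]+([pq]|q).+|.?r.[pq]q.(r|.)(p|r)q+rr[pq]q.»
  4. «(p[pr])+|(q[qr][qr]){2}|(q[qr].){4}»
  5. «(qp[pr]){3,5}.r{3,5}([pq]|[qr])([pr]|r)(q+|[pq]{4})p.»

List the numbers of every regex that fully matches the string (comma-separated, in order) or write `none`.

1 → no match — must start with `p`
2 → match
3 → match
4 → no match
5 → no match — must start with `qp`

2, 3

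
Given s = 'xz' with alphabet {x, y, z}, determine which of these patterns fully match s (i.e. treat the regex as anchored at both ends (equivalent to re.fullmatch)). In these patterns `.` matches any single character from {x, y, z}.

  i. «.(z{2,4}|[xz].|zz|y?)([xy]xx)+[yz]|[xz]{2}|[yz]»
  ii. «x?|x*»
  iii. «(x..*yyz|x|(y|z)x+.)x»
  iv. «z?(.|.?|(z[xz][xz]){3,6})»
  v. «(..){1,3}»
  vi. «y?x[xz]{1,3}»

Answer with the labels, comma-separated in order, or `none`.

i, v, vi

i → match
ii → no match
iii → no match — must end with 'x'
iv → no match
v → match
vi → match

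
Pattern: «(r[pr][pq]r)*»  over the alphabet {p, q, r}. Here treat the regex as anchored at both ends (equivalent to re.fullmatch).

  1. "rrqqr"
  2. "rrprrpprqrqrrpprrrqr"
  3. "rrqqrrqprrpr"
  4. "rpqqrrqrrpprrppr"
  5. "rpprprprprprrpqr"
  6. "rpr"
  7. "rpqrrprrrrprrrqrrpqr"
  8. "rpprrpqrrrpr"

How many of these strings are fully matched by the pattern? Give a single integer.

1 → no match
2 → no match
3 → no match
4 → no match
5 → no match
6 → no match
7 → no match
8 → match
Total matched: 1

1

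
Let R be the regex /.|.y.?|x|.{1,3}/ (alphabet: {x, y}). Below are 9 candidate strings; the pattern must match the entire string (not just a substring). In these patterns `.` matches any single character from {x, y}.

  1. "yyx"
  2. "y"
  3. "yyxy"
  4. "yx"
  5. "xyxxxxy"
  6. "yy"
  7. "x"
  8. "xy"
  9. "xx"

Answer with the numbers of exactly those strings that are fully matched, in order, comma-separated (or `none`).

1 → match
2 → match
3 → no match
4 → match
5 → no match
6 → match
7 → match
8 → match
9 → match

1, 2, 4, 6, 7, 8, 9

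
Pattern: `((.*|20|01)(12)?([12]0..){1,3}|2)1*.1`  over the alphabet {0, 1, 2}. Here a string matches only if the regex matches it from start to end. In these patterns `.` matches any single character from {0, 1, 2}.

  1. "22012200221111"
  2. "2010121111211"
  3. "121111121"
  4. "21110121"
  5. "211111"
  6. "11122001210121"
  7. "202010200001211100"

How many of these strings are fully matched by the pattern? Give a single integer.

1

1 → no match
2 → no match
3 → no match
4 → no match
5 → match
6 → no match
7 → no match — must end with "1"
Total matched: 1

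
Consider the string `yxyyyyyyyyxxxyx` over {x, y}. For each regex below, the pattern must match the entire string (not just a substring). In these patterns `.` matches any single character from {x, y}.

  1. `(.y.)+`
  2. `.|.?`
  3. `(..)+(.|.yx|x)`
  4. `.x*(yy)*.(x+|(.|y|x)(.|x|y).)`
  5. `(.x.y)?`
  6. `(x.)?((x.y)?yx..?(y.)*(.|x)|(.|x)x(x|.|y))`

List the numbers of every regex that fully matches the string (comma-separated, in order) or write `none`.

3

1 → no match
2 → no match
3 → match
4 → no match
5 → no match
6 → no match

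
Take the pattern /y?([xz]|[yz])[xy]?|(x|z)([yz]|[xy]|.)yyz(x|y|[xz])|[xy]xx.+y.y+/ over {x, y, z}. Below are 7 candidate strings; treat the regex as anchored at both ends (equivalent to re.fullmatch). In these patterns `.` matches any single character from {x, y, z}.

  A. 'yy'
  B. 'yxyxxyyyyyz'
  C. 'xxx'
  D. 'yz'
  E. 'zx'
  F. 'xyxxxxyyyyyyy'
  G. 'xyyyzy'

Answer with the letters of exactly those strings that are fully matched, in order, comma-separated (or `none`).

A, D, E, G

A → match
B → no match
C → no match
D → match
E → match
F → no match
G → match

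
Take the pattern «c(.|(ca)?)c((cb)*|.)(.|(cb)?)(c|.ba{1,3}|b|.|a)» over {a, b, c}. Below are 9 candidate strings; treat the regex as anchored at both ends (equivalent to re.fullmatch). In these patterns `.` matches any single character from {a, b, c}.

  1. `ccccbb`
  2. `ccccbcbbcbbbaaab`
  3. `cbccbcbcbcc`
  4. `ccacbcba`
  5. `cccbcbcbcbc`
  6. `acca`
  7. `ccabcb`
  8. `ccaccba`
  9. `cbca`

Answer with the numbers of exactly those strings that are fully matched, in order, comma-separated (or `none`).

1. `ccccbb` → match
2 → no match
3. `cbccbcbcbcc` → match
4. `ccacbcba` → match
5. `cccbcbcbcbc` → match
6. `acca` → no match — must start with `c`
7. `ccabcb` → no match
8. `ccaccba` → match
9. `cbca` → match

1, 3, 4, 5, 8, 9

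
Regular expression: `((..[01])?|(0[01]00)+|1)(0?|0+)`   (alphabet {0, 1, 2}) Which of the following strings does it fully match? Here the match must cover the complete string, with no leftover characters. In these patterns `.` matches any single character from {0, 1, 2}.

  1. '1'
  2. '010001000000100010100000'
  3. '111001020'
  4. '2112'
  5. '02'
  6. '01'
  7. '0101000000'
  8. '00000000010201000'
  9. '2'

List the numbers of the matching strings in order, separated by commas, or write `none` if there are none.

1

1. '1' → match
2 → no match
3. '111001020' → no match
4. '2112' → no match
5. '02' → no match
6. '01' → no match
7. '0101000000' → no match
8 → no match
9. '2' → no match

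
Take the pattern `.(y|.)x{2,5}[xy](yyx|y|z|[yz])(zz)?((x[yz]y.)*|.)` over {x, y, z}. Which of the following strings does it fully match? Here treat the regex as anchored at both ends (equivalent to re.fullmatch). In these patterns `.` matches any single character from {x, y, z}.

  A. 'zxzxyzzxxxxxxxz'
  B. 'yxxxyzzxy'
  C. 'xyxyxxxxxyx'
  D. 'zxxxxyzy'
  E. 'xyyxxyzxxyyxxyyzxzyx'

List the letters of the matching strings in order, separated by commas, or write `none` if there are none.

A → no match
B → no match
C → no match
D → match
E → no match

D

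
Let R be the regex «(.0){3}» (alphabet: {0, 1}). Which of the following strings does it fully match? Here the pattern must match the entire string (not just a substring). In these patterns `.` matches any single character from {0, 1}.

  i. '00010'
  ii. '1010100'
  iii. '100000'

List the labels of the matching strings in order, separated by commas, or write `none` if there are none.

iii

i → no match
ii → no match
iii → match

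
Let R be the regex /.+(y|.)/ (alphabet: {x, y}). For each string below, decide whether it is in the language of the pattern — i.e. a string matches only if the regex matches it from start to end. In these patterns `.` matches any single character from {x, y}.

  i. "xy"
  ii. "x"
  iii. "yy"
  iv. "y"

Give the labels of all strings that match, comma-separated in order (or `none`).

i → match
ii → no match
iii → match
iv → no match

i, iii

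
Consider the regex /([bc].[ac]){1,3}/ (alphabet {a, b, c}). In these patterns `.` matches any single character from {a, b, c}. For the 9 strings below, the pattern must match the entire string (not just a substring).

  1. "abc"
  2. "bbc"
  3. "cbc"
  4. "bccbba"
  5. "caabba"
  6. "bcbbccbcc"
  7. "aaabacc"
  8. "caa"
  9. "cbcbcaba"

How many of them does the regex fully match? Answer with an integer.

5

1 → no match
2 → match
3 → match
4 → match
5 → match
6 → no match
7 → no match
8 → match
9 → no match
Total matched: 5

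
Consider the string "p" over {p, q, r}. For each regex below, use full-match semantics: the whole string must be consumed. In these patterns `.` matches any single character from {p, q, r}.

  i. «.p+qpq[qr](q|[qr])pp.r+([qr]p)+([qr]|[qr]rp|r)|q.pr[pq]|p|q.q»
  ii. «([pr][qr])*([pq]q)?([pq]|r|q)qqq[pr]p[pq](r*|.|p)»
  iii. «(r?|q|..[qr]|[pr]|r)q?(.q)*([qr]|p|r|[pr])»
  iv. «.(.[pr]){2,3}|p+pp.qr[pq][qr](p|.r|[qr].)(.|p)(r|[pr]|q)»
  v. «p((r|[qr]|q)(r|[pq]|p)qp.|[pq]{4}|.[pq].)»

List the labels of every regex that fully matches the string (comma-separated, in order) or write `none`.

i, iii

i → match
ii → no match
iii → match
iv → no match
v → no match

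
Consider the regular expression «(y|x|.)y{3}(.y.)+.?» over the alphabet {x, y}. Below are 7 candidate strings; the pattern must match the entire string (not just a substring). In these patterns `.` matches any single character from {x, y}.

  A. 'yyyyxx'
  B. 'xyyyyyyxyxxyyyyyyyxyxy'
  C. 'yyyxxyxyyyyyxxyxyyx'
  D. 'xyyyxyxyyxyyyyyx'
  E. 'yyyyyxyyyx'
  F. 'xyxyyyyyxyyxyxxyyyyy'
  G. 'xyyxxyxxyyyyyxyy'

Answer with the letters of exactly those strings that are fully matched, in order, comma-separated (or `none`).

A. 'yyyyxx' → no match
B → no match
C → no match
D → match
E. 'yyyyyxyyyx' → no match
F → no match
G → no match

D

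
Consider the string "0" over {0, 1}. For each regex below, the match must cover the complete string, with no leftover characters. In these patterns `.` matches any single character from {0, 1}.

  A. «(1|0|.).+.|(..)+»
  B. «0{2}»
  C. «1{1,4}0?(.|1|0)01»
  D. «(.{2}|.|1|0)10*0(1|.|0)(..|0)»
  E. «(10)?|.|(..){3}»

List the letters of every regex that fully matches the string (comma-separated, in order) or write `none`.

A → no match
B → no match
C → no match — must start with "1"
D → no match
E → match

E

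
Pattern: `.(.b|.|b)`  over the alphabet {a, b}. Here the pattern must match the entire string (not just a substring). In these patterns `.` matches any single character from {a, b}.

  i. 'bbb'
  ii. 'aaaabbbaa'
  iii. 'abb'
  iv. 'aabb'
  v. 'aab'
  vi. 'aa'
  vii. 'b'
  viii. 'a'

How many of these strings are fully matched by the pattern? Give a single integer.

i → match
ii → no match
iii → match
iv → no match
v → match
vi → match
vii → no match
viii → no match
Total matched: 4

4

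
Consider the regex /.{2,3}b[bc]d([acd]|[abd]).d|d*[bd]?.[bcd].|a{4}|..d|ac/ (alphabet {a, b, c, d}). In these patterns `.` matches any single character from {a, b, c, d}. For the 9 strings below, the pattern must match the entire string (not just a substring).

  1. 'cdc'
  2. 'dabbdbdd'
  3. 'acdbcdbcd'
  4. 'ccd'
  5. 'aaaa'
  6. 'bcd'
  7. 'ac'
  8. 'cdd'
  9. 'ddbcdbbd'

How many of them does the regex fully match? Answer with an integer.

9

1 → match
2 → match
3 → match
4 → match
5 → match
6 → match
7 → match
8 → match
9 → match
Total matched: 9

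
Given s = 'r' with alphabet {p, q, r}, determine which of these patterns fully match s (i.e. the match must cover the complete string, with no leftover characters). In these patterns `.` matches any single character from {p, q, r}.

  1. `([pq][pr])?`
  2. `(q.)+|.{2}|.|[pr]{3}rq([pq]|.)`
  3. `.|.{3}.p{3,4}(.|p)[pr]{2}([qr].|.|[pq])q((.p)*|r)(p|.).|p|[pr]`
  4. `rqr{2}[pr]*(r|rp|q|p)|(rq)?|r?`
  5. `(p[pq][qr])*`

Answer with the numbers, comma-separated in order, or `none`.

1 → no match
2 → match
3 → match
4 → match
5 → no match

2, 3, 4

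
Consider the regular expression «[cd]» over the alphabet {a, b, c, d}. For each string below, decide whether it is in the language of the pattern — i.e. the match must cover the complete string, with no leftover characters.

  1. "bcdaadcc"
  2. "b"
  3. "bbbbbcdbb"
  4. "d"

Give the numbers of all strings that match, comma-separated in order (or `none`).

4

1. "bcdaadcc" → no match
2. "b" → no match
3. "bbbbbcdbb" → no match
4. "d" → match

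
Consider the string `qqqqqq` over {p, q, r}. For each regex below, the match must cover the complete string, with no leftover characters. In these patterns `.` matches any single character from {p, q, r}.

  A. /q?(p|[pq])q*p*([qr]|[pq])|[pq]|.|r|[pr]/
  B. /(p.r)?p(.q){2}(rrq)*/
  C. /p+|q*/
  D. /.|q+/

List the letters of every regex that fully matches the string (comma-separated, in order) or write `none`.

A → match
B → no match
C → match
D → match

A, C, D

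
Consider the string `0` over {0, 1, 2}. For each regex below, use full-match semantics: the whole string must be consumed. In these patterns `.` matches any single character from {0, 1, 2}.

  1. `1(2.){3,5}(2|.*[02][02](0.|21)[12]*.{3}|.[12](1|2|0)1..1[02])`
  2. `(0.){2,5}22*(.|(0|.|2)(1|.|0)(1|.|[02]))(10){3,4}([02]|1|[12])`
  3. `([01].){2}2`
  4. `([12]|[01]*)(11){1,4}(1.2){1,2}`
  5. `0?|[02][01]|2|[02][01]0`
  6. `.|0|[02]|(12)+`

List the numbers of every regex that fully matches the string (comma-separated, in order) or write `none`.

1 → no match — must start with `12`
2 → no match
3 → no match — must end with `2`
4 → no match — must end with `2`
5 → match
6 → match

5, 6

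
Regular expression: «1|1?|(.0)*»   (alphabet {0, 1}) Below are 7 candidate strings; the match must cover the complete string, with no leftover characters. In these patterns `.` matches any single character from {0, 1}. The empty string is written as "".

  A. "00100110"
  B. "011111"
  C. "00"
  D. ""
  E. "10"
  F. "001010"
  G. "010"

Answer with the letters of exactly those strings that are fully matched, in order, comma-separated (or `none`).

C, D, E, F

A. "00100110" → no match
B. "011111" → no match
C. "00" → match
D. "" → match
E. "10" → match
F. "001010" → match
G. "010" → no match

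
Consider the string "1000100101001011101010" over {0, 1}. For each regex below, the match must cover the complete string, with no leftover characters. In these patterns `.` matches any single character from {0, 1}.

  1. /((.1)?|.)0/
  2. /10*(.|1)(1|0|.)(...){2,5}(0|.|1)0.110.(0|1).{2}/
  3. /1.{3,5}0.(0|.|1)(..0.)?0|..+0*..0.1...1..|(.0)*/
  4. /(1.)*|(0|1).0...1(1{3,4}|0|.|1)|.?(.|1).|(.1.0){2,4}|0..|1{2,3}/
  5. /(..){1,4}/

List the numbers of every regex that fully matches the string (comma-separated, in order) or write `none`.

2

1 → no match
2 → match
3 → no match
4 → no match
5 → no match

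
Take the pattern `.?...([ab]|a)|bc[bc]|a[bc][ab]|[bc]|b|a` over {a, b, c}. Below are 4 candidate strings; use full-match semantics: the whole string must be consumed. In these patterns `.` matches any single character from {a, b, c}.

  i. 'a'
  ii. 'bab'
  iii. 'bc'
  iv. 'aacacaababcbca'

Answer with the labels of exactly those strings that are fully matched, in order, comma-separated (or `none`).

i

i. 'a' → match
ii. 'bab' → no match
iii. 'bc' → no match
iv → no match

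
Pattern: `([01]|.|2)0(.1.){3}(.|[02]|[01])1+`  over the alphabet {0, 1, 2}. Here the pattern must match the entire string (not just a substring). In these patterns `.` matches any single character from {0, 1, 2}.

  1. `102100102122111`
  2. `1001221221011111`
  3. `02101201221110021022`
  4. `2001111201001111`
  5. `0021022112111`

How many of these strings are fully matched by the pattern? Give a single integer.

1 → match
2 → match
3 → no match — must end with `1`
4 → match
5 → no match
Total matched: 3

3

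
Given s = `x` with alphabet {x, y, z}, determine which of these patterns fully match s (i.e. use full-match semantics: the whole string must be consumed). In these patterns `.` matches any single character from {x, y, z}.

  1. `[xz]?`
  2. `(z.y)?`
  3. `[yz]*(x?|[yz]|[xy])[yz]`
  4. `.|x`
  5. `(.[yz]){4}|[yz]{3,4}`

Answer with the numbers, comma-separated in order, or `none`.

1 → match
2 → no match
3 → no match
4 → match
5 → no match

1, 4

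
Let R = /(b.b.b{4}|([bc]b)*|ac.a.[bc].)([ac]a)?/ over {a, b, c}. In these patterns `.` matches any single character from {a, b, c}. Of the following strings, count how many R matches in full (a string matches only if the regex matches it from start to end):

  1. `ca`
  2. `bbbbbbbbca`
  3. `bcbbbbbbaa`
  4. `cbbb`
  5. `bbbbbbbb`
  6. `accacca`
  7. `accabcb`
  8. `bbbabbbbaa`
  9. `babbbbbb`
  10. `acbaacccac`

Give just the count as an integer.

9

1 → match
2 → match
3 → match
4 → match
5 → match
6 → match
7 → match
8 → match
9 → match
10 → no match
Total matched: 9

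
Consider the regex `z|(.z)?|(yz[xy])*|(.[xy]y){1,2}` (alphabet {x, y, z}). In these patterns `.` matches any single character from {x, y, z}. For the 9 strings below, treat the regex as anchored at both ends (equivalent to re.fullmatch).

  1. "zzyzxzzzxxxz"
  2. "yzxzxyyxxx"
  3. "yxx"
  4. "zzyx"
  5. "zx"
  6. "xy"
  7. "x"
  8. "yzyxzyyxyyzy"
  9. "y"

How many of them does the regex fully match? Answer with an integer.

0

1 → no match
2 → no match
3 → no match
4 → no match
5 → no match
6 → no match
7 → no match
8 → no match
9 → no match
Total matched: 0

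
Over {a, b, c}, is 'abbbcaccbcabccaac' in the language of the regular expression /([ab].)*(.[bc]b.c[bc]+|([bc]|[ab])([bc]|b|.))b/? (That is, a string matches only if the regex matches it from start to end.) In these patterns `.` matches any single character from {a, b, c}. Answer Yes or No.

No

Every match must end with 'b', but 'abbbcaccbcabccaac' does not.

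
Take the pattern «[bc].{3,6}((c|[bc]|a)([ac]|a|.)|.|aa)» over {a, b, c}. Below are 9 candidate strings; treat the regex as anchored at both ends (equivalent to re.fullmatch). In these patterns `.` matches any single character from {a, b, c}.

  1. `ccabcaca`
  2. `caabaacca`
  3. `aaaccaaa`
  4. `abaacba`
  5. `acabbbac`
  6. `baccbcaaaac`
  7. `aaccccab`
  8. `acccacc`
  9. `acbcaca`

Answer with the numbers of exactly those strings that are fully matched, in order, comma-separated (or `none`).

1, 2

1 → match
2 → match
3 → no match
4 → no match
5 → no match
6 → no match
7 → no match
8 → no match
9 → no match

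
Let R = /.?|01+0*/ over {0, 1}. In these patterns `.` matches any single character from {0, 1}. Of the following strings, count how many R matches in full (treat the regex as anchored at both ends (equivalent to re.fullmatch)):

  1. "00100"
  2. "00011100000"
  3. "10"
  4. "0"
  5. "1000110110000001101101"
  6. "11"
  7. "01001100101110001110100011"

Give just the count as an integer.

1

1 → no match
2 → no match
3 → no match
4 → match
5 → no match
6 → no match
7 → no match
Total matched: 1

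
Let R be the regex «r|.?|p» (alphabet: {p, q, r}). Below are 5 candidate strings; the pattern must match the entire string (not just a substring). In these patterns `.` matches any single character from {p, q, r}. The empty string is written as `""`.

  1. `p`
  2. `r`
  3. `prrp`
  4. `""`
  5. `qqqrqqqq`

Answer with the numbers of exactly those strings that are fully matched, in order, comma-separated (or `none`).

1 → match
2 → match
3 → no match
4 → match
5 → no match

1, 2, 4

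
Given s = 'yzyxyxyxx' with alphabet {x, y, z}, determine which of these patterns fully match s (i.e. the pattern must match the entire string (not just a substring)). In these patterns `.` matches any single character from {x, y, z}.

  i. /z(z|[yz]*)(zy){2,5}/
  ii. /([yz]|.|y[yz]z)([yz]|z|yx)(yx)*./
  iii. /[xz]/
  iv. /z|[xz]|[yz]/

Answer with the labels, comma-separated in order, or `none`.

ii

i → no match — must start with 'z'
ii → match
iii → no match
iv → no match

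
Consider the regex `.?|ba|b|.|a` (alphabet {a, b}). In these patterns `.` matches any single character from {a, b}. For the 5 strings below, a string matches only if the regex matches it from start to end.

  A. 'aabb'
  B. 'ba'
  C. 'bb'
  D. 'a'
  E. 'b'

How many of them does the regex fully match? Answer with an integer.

A → no match
B → match
C → no match
D → match
E → match
Total matched: 3

3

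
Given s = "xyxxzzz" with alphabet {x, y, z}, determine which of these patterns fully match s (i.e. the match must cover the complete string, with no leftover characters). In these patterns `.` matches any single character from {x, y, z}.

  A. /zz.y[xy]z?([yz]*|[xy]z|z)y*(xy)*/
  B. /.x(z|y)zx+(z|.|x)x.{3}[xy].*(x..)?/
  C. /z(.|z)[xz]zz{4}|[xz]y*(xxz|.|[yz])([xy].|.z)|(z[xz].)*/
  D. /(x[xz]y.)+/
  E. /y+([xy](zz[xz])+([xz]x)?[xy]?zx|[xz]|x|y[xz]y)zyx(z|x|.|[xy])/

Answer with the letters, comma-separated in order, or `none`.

C

A → no match — must start with "zz"
B → no match
C → match
D → no match
E → no match — must start with "y"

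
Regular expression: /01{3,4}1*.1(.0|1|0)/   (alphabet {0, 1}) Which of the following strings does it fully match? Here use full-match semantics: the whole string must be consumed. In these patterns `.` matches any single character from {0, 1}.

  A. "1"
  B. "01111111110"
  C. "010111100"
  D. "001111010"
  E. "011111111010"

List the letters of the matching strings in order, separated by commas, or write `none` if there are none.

A → no match — must start with "01"
B → match
C → no match
D → no match — must start with "01"
E → match

B, E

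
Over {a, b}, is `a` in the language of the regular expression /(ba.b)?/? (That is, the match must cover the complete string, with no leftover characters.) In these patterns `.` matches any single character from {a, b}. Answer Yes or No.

No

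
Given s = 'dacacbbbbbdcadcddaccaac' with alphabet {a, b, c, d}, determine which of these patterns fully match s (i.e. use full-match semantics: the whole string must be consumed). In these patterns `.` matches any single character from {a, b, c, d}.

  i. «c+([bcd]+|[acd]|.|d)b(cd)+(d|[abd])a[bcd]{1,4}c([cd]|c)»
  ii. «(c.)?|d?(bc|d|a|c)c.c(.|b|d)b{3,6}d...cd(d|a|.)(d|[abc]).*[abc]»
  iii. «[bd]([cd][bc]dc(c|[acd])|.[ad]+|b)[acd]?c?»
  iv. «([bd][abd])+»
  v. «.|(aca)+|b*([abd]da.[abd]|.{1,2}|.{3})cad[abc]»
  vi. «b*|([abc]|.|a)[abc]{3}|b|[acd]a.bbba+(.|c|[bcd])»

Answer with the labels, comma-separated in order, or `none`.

ii

i → no match — must start with 'c'
ii → match
iii → no match
iv → no match
v → no match
vi → no match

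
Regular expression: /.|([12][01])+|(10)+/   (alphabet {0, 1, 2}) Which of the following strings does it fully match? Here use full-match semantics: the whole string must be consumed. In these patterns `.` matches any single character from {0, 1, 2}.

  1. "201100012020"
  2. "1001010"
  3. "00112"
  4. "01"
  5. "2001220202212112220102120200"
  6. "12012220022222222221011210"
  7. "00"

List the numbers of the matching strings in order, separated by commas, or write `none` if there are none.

none

1. "201100012020" → no match
2. "1001010" → no match
3. "00112" → no match
4. "01" → no match
5 → no match
6 → no match
7. "00" → no match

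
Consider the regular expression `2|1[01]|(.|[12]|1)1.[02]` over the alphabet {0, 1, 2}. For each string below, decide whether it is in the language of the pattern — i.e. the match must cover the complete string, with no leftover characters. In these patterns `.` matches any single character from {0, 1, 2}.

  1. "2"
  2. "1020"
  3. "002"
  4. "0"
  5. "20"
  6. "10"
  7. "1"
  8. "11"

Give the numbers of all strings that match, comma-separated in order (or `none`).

1 → match
2 → no match
3 → no match
4 → no match
5 → no match
6 → match
7 → no match
8 → match

1, 6, 8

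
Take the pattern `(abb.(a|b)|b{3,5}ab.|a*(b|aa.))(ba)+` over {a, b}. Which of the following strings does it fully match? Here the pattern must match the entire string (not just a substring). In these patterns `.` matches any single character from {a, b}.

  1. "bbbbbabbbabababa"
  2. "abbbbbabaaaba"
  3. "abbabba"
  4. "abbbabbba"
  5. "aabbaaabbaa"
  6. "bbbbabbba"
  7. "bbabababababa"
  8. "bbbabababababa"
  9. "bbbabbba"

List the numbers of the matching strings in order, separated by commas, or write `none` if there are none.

1, 3, 6, 7, 8, 9

1 → match
2 → no match
3. "abbabba" → match
4. "abbbabbba" → no match
5. "aabbaaabbaa" → no match — must end with "ba"
6. "bbbbabbba" → match
7 → match
8 → match
9. "bbbabbba" → match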